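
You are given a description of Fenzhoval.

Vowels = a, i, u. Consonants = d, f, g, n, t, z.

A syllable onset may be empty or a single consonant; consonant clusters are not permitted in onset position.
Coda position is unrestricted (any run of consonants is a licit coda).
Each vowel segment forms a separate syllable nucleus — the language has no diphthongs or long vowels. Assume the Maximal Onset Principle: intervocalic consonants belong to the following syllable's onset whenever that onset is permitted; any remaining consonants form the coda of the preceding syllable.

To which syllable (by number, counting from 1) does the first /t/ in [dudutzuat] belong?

Vowels present: u, u, u, a; each is a nucleus, giving 4 syllables.
Between /u/ (V1) and /u/ (V2): /d/ → onset of the next syllable (single consonants are always licit onsets).
Between /u/ (V2) and /u/ (V3): cluster /tz/ — the longest permitted-onset suffix is /z/; onset = /z/, preceding coda = /t/.
Between /u/ (V3) and /a/ (V4): no consonants, so the boundary falls immediately after /u/.
Result: du.dut.zu.at.
The first /t/ is in the coda of syllable 2 (/dut/).

2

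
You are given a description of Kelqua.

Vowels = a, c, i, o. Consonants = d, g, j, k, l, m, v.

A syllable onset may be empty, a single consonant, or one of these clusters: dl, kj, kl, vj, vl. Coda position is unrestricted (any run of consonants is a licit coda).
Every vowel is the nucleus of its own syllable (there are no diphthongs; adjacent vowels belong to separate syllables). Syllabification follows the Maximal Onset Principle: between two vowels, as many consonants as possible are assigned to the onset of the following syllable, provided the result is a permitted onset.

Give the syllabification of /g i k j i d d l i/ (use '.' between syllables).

gi.kjid.dli

Nuclei (vowels): i, i, i → 3 syllables.
V1 /i/ – V2 /i/: /kj/ — entire cluster is a permitted onset → onset /kj/, coda ∅.
V2 /i/ – V3 /i/: /ddl/ splits as /d/ + /dl/ (/dl/ is the longest suffix that is a licit onset).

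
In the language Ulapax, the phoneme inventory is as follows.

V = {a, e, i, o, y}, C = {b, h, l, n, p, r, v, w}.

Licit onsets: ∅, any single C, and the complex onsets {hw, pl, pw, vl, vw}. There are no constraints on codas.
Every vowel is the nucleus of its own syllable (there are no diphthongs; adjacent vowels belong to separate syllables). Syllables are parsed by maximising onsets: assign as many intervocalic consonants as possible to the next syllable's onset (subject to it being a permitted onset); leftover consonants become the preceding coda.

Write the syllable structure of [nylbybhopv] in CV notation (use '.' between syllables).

Nuclei (vowels): y, y, o → 3 syllables.
Between /y/ (V1) and /y/ (V2): /lb/ splits as /l/ + /b/ (/b/ is the longest suffix that is a licit onset).
Between /y/ (V2) and /o/ (V3): /bh/ — longest licit onset from the right is /h/, leaving /b/ as coda.
Syllabification: nyl.byb.hopv.
Mapping each syllable to C/V: /nyl/ → CVC, /byb/ → CVC, /hopv/ → CVCC.

CVC.CVC.CVCC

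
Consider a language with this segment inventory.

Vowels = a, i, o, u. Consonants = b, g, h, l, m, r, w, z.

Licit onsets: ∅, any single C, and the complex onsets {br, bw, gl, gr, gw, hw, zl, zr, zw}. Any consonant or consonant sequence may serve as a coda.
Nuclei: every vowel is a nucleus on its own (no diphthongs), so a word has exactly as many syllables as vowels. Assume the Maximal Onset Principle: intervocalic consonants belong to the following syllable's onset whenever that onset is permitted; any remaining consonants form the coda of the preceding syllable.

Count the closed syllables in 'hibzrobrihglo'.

2

Nuclei (vowels): i, o, i, o → 4 syllables.
/i…o/ gap (V1→V2): /bzr/ splits as /b/ + /zr/ (/zr/ is the longest suffix that is a licit onset).
/o…i/ gap (V2→V3): cluster /br/ — /br/ is itself a permitted onset, so the whole cluster goes right; preceding coda = ∅.
/i…o/ gap (V3→V4): /hgl/ — longest licit onset from the right is /gl/, leaving /h/ as coda.
Result: hib.zro.brih.glo.
Classifying each syllable: /hib/ (closed), /zro/ (open), /brih/ (closed), /glo/ (open).
Closed syllables: 2.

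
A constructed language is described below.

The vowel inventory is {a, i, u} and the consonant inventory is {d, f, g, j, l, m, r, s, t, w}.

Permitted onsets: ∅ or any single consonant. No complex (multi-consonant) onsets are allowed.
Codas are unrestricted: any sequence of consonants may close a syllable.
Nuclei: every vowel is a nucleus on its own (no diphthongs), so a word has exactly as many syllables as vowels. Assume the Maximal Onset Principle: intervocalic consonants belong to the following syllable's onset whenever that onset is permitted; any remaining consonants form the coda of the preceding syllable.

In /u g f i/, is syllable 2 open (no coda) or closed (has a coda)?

open

Vowels present: u, i; each is a nucleus, giving 2 syllables.
/u…i/ gap (V1→V2): /gf/ — longest licit onset from the right is /f/, leaving /g/ as coda.
Result: ug.fi.
Syllable 2 is /fi/; it ends in its nucleus with no coda, so it is open.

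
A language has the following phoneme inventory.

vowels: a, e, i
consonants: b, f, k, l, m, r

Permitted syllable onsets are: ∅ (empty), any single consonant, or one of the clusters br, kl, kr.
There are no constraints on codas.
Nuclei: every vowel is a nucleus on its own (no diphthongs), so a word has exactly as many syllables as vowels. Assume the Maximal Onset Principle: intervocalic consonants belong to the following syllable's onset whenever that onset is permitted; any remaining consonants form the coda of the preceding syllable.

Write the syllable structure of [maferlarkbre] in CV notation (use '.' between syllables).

CV.CVC.CVCC.CCV

The vowels are a, e, a, e — 4 nuclei, so 4 syllables.
V1 /a/ – V2 /e/: /f/ → onset of the next syllable (single consonants are always licit onsets).
V2 /e/ – V3 /a/: /rl/ — longest licit onset from the right is /l/, leaving /r/ as coda.
V3 /a/ – V4 /e/: cluster /rkbr/ — the longest permitted-onset suffix is /br/; onset = /br/, preceding coda = /rk/.
So the parse is ma.fer.lark.bre.
Mapping each syllable to C/V: /ma/ → CV, /fer/ → CVC, /lark/ → CVCC, /bre/ → CCV.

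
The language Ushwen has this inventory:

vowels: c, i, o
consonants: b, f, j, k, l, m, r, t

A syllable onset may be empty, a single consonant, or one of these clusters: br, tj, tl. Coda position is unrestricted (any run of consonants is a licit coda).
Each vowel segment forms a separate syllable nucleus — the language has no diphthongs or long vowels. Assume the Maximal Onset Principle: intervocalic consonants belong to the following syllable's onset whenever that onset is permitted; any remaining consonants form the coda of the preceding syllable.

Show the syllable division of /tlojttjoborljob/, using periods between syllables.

Nuclei (vowels): o, o, o, o → 4 syllables.
σ1/σ2 boundary: /jttj/; trying suffixes from longest down, /tj/ is the first permitted one, so coda /jt/ | onset /tj/.
σ2/σ3 boundary: /b/ → onset of the next syllable (single consonants are always licit onsets).
σ3/σ4 boundary: /rlj/ splits as /rl/ + /j/ (/j/ is the longest suffix that is a licit onset).

tlojt.tjo.borl.job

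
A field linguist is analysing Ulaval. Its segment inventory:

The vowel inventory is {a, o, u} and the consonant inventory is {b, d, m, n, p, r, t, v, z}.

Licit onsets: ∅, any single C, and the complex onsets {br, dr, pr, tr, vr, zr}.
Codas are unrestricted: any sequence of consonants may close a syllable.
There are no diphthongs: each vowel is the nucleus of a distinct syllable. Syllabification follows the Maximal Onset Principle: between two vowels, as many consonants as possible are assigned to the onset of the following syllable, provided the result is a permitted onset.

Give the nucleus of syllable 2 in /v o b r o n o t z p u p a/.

The vowels are o, o, o, u, a — 5 nuclei, so 5 syllables.
The second nucleus (vowel 2 from the left) is /o/.

o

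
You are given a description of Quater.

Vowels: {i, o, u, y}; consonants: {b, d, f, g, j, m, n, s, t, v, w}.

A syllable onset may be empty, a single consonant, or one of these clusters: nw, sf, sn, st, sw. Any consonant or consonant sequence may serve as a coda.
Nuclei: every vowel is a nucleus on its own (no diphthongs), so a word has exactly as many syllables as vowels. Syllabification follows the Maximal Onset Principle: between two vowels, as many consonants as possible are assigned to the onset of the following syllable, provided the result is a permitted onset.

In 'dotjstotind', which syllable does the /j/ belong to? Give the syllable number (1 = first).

Vowels present: o, o, i; each is a nucleus, giving 3 syllables.
Between /o/ (V1) and /o/ (V2): cluster /tjst/ — the longest permitted-onset suffix is /st/; onset = /st/, preceding coda = /tj/.
Between /o/ (V2) and /i/ (V3): just /t/ — single C goes to the following onset.
Result: dotj.sto.tind.
The /j/ is in the coda of syllable 1 (/dotj/).

1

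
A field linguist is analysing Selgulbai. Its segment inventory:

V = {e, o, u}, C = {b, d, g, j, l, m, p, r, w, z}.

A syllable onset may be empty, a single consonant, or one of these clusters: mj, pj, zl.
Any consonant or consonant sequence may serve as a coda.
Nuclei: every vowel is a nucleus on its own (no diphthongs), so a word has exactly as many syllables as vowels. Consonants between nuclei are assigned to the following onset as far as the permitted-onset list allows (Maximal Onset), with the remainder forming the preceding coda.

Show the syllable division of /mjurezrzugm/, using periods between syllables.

The vowels are u, e, u — 3 nuclei, so 3 syllables.
σ1/σ2 boundary: /r/ is a single consonant, so it becomes the next onset.
σ2/σ3 boundary: /zrz/ — longest licit onset from the right is /z/, leaving /zr/ as coda.

mju.rezr.zugm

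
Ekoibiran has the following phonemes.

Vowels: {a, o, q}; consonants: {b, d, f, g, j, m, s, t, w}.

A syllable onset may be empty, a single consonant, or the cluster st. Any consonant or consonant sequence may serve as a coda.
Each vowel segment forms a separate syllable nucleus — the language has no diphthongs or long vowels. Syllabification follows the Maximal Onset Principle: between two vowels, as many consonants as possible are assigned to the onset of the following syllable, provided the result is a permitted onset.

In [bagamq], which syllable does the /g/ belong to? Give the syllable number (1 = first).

2

Nuclei (vowels): a, a, q → 3 syllables.
Between /a/ (V1) and /a/ (V2): /g/ → onset of the next syllable (single consonants are always licit onsets).
Between /a/ (V2) and /q/ (V3): /m/ is a single consonant, so it becomes the next onset.
Result: ba.ga.mq.
The /g/ is in the onset of syllable 2 (/ga/).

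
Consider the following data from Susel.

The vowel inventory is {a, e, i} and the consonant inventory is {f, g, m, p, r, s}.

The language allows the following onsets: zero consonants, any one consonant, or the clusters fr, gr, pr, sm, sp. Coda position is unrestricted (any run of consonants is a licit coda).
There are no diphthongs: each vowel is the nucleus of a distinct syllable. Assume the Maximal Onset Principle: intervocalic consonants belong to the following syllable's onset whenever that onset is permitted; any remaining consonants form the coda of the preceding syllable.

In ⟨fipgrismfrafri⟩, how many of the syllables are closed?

Vowels present: i, i, a, i; each is a nucleus, giving 4 syllables.
V1 /i/ – V2 /i/: /pgr/ — longest licit onset from the right is /gr/, leaving /p/ as coda.
V2 /i/ – V3 /a/: cluster /smfr/ — the longest permitted-onset suffix is /fr/; onset = /fr/, preceding coda = /sm/.
V3 /a/ – V4 /i/: /fr/ is a licit onset in full, so it all attaches to the next syllable.
So the parse is fip.grism.fra.fri.
Classifying each syllable: /fip/ (closed), /grism/ (closed), /fra/ (open), /fri/ (open).
Closed syllables: 2.

2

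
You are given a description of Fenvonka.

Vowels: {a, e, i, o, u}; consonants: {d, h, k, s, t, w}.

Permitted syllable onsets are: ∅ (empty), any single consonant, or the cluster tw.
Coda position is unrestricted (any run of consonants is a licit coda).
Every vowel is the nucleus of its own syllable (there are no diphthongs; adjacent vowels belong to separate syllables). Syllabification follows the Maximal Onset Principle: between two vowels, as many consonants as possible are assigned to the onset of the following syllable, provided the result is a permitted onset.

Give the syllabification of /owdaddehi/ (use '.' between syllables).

ow.dad.de.hi

Vowels present: o, a, e, i; each is a nucleus, giving 4 syllables.
σ1/σ2 boundary: /wd/; trying suffixes from longest down, /d/ is the first permitted one, so coda /w/ | onset /d/.
σ2/σ3 boundary: /dd/; trying suffixes from longest down, /d/ is the first permitted one, so coda /d/ | onset /d/.
σ3/σ4 boundary: /h/ → onset of the next syllable (single consonants are always licit onsets).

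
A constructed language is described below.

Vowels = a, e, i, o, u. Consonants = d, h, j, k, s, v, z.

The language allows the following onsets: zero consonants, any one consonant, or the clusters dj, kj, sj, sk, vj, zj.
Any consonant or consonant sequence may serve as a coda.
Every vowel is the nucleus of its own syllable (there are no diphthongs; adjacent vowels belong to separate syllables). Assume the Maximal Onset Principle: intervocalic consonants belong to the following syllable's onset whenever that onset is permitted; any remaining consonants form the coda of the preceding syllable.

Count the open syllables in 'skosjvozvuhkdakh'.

Nuclei (vowels): o, o, u, a → 4 syllables.
/o…o/ gap (V1→V2): /sjv/; trying suffixes from longest down, /v/ is the first permitted one, so coda /sj/ | onset /v/.
/o…u/ gap (V2→V3): /zv/ — longest licit onset from the right is /v/, leaving /z/ as coda.
/u…a/ gap (V3→V4): /hkd/ — longest licit onset from the right is /d/, leaving /hk/ as coda.
So the parse is skosj.voz.vuhk.dakh.
Classifying each syllable: /skosj/ (closed), /voz/ (closed), /vuhk/ (closed), /dakh/ (closed).
Open syllables: 0.

0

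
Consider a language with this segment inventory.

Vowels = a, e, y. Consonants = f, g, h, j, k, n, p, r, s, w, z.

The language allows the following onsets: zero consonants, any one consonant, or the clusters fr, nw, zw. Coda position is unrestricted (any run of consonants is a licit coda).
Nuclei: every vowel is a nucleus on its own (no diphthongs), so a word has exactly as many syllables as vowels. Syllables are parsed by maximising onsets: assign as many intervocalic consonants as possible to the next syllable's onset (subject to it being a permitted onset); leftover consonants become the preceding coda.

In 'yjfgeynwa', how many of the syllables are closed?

1

Vowels present: y, e, y, a; each is a nucleus, giving 4 syllables.
V1 /y/ – V2 /e/: /jfg/ — longest licit onset from the right is /g/, leaving /jf/ as coda.
V2 /e/ – V3 /y/: no consonants, so the boundary falls immediately after /e/.
V3 /y/ – V4 /a/: cluster /nw/ — /nw/ is itself a permitted onset, so the whole cluster goes right; preceding coda = ∅.
Result: yjf.ge.y.nwa.
Classifying each syllable: /yjf/ (closed), /ge/ (open), /y/ (open), /nwa/ (open).
Closed syllables: 1.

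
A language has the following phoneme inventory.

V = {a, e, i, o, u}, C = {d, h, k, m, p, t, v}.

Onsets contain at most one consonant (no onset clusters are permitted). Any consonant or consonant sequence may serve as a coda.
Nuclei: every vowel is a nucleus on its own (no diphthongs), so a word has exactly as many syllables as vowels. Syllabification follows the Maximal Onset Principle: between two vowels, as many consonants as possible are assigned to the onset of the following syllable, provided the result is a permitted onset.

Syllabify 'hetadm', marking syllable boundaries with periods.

The vowels are e, a — 2 nuclei, so 2 syllables.
Between /e/ (V1) and /a/ (V2): just /t/ — single C goes to the following onset.

he.tadm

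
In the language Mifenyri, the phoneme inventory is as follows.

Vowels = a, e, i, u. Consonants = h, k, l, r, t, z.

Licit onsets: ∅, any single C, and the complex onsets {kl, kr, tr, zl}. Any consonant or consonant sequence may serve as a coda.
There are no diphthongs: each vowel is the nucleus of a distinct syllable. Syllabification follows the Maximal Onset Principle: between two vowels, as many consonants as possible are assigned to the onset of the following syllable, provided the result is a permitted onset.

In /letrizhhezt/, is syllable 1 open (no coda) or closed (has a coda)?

open

Nuclei (vowels): e, i, e → 3 syllables.
σ1/σ2 boundary: /tr/ — entire cluster is a permitted onset → onset /tr/, coda ∅.
σ2/σ3 boundary: /zhh/; trying suffixes from longest down, /h/ is the first permitted one, so coda /zh/ | onset /h/.
Result: le.trizh.hezt.
Syllable 1 is /le/; it ends in its nucleus with no coda, so it is open.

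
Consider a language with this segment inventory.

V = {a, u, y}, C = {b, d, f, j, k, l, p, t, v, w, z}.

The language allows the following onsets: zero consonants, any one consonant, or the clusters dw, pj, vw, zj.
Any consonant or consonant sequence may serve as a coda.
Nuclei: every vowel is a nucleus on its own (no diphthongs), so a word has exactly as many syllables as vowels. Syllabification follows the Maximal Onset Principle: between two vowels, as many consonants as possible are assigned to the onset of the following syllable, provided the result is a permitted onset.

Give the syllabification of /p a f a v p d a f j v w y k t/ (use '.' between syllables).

Nuclei (vowels): a, a, a, y → 4 syllables.
V1 /a/ – V2 /a/: just /f/ — single C goes to the following onset.
V2 /a/ – V3 /a/: cluster /vpd/ — the longest permitted-onset suffix is /d/; onset = /d/, preceding coda = /vp/.
V3 /a/ – V4 /y/: cluster /fjvw/ — the longest permitted-onset suffix is /vw/; onset = /vw/, preceding coda = /fj/.

pa.favp.dafj.vwykt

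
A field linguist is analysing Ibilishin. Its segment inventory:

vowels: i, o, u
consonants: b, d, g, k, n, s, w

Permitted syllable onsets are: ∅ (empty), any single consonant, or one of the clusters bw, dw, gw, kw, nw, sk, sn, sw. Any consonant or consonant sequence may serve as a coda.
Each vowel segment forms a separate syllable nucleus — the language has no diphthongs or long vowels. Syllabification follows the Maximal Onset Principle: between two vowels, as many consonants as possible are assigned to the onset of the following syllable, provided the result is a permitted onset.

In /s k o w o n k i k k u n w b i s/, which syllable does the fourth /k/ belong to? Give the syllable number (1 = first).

Nuclei (vowels): o, o, i, u, i → 5 syllables.
/o…o/ gap (V1→V2): just /w/ — single C goes to the following onset.
/o…i/ gap (V2→V3): /nk/ — longest licit onset from the right is /k/, leaving /n/ as coda.
/i…u/ gap (V3→V4): /kk/ splits as /k/ + /k/ (/k/ is the longest suffix that is a licit onset).
/u…i/ gap (V4→V5): /nwb/; trying suffixes from longest down, /b/ is the first permitted one, so coda /nw/ | onset /b/.
Result: sko.won.kik.kunw.bis.
The fourth /k/ is in the onset of syllable 4 (/kunw/).

4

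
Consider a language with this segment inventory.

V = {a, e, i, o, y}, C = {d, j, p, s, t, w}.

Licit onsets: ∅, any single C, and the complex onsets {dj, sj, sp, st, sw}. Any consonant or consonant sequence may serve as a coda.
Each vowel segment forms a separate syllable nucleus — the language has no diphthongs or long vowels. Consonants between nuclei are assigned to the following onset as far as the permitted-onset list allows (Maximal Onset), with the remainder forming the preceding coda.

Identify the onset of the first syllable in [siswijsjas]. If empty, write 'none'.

Vowels present: i, i, a; each is a nucleus, giving 3 syllables.
V1 /i/ – V2 /i/: cluster /sw/ — /sw/ is itself a permitted onset, so the whole cluster goes right; preceding coda = ∅.
V2 /i/ – V3 /a/: cluster /jsj/ — the longest permitted-onset suffix is /sj/; onset = /sj/, preceding coda = /j/.
Result: si.swij.sjas.
Syllable 1 is /si/: onset /s/, nucleus /i/, coda ∅.

s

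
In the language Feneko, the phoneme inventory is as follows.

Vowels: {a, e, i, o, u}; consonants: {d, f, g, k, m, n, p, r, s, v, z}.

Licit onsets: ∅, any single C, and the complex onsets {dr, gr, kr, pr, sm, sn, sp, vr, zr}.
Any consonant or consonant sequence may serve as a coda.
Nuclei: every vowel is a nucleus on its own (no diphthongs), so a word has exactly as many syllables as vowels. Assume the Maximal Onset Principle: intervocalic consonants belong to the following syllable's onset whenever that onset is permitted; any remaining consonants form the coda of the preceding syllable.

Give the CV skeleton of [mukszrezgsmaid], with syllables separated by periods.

The vowels are u, e, a, i — 4 nuclei, so 4 syllables.
/u…e/ gap (V1→V2): /kszr/; trying suffixes from longest down, /zr/ is the first permitted one, so coda /ks/ | onset /zr/.
/e…a/ gap (V2→V3): /zgsm/ — longest licit onset from the right is /sm/, leaving /zg/ as coda.
/a…i/ gap (V3→V4): hiatus — the boundary sits between the two vowels.
Result: muks.zrezg.sma.id.
Mapping each syllable to C/V: /muks/ → CVCC, /zrezg/ → CCVCC, /sma/ → CCV, /id/ → VC.

CVCC.CCVCC.CCV.VC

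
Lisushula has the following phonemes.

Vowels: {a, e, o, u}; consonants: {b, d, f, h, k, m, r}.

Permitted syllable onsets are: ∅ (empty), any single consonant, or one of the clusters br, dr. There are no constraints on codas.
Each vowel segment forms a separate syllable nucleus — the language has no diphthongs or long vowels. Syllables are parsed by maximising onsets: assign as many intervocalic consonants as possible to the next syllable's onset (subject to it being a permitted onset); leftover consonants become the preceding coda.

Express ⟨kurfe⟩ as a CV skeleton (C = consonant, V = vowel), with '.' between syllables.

The vowels are u, e — 2 nuclei, so 2 syllables.
/u…e/ gap (V1→V2): /rf/; trying suffixes from longest down, /f/ is the first permitted one, so coda /r/ | onset /f/.
Putting it together: kur.fe.
Mapping each syllable to C/V: /kur/ → CVC, /fe/ → CV.

CVC.CV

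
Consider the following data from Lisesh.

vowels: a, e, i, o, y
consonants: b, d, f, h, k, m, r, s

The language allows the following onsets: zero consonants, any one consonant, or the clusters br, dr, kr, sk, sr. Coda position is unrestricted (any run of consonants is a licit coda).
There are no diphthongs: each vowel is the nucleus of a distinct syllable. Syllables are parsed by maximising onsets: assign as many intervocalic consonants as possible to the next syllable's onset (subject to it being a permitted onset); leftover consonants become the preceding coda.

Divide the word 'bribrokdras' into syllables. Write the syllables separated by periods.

bri.brok.dras

The vowels are i, o, a — 3 nuclei, so 3 syllables.
Between /i/ (V1) and /o/ (V2): /br/ — entire cluster is a permitted onset → onset /br/, coda ∅.
Between /o/ (V2) and /a/ (V3): cluster /kdr/ — the longest permitted-onset suffix is /dr/; onset = /dr/, preceding coda = /k/.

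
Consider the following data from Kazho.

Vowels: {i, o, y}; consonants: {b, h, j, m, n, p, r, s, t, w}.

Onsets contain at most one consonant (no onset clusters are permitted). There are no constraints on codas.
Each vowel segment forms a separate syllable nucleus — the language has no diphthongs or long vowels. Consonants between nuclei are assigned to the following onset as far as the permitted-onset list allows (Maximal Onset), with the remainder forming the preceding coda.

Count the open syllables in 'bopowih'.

Vowels present: o, o, i; each is a nucleus, giving 3 syllables.
Between /o/ (V1) and /o/ (V2): just /p/ — single C goes to the following onset.
Between /o/ (V2) and /i/ (V3): /w/ is a single consonant, so it becomes the next onset.
Syllabification: bo.po.wih.
Classifying each syllable: /bo/ (open), /po/ (open), /wih/ (closed).
Open syllables: 2.

2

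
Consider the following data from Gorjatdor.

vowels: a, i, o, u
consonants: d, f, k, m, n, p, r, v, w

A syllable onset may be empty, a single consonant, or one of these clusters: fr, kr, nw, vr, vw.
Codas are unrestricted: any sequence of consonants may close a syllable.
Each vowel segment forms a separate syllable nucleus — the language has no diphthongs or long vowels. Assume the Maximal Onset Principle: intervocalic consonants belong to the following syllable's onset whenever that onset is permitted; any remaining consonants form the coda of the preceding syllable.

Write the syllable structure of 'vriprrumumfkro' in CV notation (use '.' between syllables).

Nuclei (vowels): i, u, u, o → 4 syllables.
V1 /i/ – V2 /u/: /prr/ — longest licit onset from the right is /r/, leaving /pr/ as coda.
V2 /u/ – V3 /u/: /m/ is a single consonant, so it becomes the next onset.
V3 /u/ – V4 /o/: /mfkr/ splits as /mf/ + /kr/ (/kr/ is the longest suffix that is a licit onset).
Result: vripr.ru.mumf.kro.
Mapping each syllable to C/V: /vripr/ → CCVCC, /ru/ → CV, /mumf/ → CVCC, /kro/ → CCV.

CCVCC.CV.CVCC.CCV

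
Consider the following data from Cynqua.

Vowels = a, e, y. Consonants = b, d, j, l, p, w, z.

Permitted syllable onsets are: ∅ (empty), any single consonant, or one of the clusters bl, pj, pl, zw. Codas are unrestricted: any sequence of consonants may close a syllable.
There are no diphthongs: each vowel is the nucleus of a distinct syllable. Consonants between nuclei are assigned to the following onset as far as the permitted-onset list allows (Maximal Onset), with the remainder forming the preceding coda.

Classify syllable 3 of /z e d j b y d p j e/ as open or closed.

Nuclei (vowels): e, y, e → 3 syllables.
σ1/σ2 boundary: /djb/ — longest licit onset from the right is /b/, leaving /dj/ as coda.
σ2/σ3 boundary: cluster /dpj/ — the longest permitted-onset suffix is /pj/; onset = /pj/, preceding coda = /d/.
Result: zedj.byd.pje.
Syllable 3 is /pje/; it ends in its nucleus with no coda, so it is open.

open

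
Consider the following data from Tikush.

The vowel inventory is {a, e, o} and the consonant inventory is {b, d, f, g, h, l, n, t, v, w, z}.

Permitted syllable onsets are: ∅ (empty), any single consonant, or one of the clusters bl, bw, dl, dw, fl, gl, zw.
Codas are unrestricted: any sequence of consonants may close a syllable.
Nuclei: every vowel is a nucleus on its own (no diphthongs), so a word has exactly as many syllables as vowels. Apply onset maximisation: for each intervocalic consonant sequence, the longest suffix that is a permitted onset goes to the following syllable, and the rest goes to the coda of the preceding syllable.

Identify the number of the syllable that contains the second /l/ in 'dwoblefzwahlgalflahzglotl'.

3

Nuclei (vowels): o, e, a, a, a, o → 6 syllables.
V1 /o/ – V2 /e/: /bl/ — entire cluster is a permitted onset → onset /bl/, coda ∅.
V2 /e/ – V3 /a/: cluster /fzw/ — the longest permitted-onset suffix is /zw/; onset = /zw/, preceding coda = /f/.
V3 /a/ – V4 /a/: /hlg/; trying suffixes from longest down, /g/ is the first permitted one, so coda /hl/ | onset /g/.
V4 /a/ – V5 /a/: cluster /lfl/ — the longest permitted-onset suffix is /fl/; onset = /fl/, preceding coda = /l/.
V5 /a/ – V6 /o/: /hzgl/ splits as /hz/ + /gl/ (/gl/ is the longest suffix that is a licit onset).
Result: dwo.blef.zwahl.gal.flahz.glotl.
The second /l/ is in the coda of syllable 3 (/zwahl/).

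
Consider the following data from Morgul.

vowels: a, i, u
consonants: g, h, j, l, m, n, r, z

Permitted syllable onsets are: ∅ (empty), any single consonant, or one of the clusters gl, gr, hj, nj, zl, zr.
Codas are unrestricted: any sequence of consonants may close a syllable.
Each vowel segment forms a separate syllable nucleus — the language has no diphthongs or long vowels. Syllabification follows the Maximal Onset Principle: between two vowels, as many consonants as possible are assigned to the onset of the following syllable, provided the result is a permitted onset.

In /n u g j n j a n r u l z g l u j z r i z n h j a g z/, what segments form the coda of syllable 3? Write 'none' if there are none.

lz

The vowels are u, a, u, u, i, a — 6 nuclei, so 6 syllables.
/u…a/ gap (V1→V2): cluster /gjnj/ — the longest permitted-onset suffix is /nj/; onset = /nj/, preceding coda = /gj/.
/a…u/ gap (V2→V3): /nr/ splits as /n/ + /r/ (/r/ is the longest suffix that is a licit onset).
/u…u/ gap (V3→V4): /lzgl/ — longest licit onset from the right is /gl/, leaving /lz/ as coda.
/u…i/ gap (V4→V5): /jzr/ splits as /j/ + /zr/ (/zr/ is the longest suffix that is a licit onset).
/i…a/ gap (V5→V6): /znhj/; trying suffixes from longest down, /hj/ is the first permitted one, so coda /zn/ | onset /hj/.
Syllabification: nugj.njan.rulz.gluj.zrizn.hjagz.
Syllable 3 is /rulz/: onset /r/, nucleus /u/, coda /lz/.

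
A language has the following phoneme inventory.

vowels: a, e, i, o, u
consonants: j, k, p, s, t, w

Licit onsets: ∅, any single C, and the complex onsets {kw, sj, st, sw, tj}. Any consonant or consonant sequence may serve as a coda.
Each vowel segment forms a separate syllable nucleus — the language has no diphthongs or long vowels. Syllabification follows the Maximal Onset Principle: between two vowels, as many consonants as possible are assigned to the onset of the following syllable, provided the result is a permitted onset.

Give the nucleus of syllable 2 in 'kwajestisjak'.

e

Nuclei (vowels): a, e, i, a → 4 syllables.
The second nucleus (vowel 2 from the left) is /e/.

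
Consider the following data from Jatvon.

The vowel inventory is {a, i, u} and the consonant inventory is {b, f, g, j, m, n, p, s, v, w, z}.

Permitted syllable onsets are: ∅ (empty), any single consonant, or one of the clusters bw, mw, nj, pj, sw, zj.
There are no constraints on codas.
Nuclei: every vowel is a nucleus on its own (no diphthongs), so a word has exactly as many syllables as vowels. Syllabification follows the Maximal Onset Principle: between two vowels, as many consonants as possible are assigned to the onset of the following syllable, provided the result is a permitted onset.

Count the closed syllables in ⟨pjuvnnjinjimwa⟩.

Nuclei (vowels): u, i, i, a → 4 syllables.
σ1/σ2 boundary: /vnnj/; trying suffixes from longest down, /nj/ is the first permitted one, so coda /vn/ | onset /nj/.
σ2/σ3 boundary: /nj/ — entire cluster is a permitted onset → onset /nj/, coda ∅.
σ3/σ4 boundary: /mw/ — entire cluster is a permitted onset → onset /mw/, coda ∅.
So the parse is pjuvn.nji.nji.mwa.
Classifying each syllable: /pjuvn/ (closed), /nji/ (open), /nji/ (open), /mwa/ (open).
Closed syllables: 1.

1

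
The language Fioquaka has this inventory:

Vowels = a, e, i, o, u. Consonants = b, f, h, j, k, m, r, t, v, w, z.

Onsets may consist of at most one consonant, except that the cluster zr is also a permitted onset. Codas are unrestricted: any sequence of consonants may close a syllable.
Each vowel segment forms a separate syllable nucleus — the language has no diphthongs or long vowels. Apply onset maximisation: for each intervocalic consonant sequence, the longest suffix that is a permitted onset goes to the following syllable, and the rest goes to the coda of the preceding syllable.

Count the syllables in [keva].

The vowels are e, a — 2 nuclei, so 2 syllables.

2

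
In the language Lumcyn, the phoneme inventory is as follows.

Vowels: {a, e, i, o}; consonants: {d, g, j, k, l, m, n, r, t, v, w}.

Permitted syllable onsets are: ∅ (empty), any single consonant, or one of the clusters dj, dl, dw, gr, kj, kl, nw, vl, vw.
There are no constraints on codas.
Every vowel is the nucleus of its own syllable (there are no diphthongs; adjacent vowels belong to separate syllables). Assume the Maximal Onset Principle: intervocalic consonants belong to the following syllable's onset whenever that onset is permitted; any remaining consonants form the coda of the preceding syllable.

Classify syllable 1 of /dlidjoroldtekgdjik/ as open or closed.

Nuclei (vowels): i, o, o, e, i → 5 syllables.
Between /i/ (V1) and /o/ (V2): cluster /dj/ — /dj/ is itself a permitted onset, so the whole cluster goes right; preceding coda = ∅.
Between /o/ (V2) and /o/ (V3): just /r/ — single C goes to the following onset.
Between /o/ (V3) and /e/ (V4): /ldt/ splits as /ld/ + /t/ (/t/ is the longest suffix that is a licit onset).
Between /e/ (V4) and /i/ (V5): /kgdj/ splits as /kg/ + /dj/ (/dj/ is the longest suffix that is a licit onset).
So the parse is dli.djo.rold.tekg.djik.
Syllable 1 is /dli/; it ends in its nucleus with no coda, so it is open.

open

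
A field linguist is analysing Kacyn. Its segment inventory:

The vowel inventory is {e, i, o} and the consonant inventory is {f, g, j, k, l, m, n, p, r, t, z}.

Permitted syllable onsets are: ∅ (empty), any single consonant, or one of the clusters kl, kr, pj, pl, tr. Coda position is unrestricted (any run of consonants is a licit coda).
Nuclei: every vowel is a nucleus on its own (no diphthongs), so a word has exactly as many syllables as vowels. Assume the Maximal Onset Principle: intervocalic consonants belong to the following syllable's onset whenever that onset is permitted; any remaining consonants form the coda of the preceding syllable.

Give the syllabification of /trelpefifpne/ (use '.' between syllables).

Vowels present: e, e, i, e; each is a nucleus, giving 4 syllables.
/e…e/ gap (V1→V2): /lp/; trying suffixes from longest down, /p/ is the first permitted one, so coda /l/ | onset /p/.
/e…i/ gap (V2→V3): /f/ → onset of the next syllable (single consonants are always licit onsets).
/i…e/ gap (V3→V4): /fpn/ — longest licit onset from the right is /n/, leaving /fp/ as coda.

trel.pe.fifp.ne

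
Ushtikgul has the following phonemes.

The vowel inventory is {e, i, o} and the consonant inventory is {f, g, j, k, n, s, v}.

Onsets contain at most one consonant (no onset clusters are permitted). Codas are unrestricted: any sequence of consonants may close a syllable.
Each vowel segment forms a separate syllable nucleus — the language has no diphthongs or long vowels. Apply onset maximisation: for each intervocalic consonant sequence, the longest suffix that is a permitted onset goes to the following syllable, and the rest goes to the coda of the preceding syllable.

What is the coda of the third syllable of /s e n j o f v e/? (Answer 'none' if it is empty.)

none

Nuclei (vowels): e, o, e → 3 syllables.
Between /e/ (V1) and /o/ (V2): cluster /nj/ — the longest permitted-onset suffix is /j/; onset = /j/, preceding coda = /n/.
Between /o/ (V2) and /e/ (V3): /fv/ — longest licit onset from the right is /v/, leaving /f/ as coda.
Putting it together: sen.jof.ve.
Syllable 3 is /ve/: onset /v/, nucleus /e/, coda ∅.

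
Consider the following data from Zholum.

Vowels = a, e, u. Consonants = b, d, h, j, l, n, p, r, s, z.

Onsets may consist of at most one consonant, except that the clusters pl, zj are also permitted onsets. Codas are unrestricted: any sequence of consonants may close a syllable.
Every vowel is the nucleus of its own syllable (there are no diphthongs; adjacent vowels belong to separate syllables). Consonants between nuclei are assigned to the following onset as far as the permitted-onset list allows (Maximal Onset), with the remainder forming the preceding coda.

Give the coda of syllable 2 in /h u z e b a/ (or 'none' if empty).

none

The vowels are u, e, a — 3 nuclei, so 3 syllables.
σ1/σ2 boundary: /z/ is a single consonant, so it becomes the next onset.
σ2/σ3 boundary: /b/ is a single consonant, so it becomes the next onset.
Syllabification: hu.ze.ba.
Syllable 2 is /ze/: onset /z/, nucleus /e/, coda ∅.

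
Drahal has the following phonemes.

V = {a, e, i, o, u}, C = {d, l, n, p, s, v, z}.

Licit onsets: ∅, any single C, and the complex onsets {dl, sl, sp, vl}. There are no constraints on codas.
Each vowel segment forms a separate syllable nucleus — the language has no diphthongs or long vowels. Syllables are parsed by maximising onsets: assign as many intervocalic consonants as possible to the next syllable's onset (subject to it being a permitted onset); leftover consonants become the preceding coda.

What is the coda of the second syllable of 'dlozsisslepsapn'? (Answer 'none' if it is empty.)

Nuclei (vowels): o, i, e, a → 4 syllables.
V1 /o/ – V2 /i/: /zs/ splits as /z/ + /s/ (/s/ is the longest suffix that is a licit onset).
V2 /i/ – V3 /e/: cluster /ssl/ — the longest permitted-onset suffix is /sl/; onset = /sl/, preceding coda = /s/.
V3 /e/ – V4 /a/: cluster /ps/ — the longest permitted-onset suffix is /s/; onset = /s/, preceding coda = /p/.
Result: dloz.sis.slep.sapn.
Syllable 2 is /sis/: onset /s/, nucleus /i/, coda /s/.

s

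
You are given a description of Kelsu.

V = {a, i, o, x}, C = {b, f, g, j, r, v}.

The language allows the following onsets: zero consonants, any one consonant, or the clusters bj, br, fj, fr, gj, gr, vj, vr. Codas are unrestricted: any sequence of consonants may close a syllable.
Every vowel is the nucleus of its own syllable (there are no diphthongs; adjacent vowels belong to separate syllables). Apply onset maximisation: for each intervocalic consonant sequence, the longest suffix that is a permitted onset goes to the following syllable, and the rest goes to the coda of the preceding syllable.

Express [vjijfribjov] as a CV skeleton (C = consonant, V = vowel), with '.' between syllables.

Nuclei (vowels): i, i, o → 3 syllables.
V1 /i/ – V2 /i/: cluster /jfr/ — the longest permitted-onset suffix is /fr/; onset = /fr/, preceding coda = /j/.
V2 /i/ – V3 /o/: /bj/ — entire cluster is a permitted onset → onset /bj/, coda ∅.
Result: vjij.fri.bjov.
Mapping each syllable to C/V: /vjij/ → CCVC, /fri/ → CCV, /bjov/ → CCVC.

CCVC.CCV.CCVC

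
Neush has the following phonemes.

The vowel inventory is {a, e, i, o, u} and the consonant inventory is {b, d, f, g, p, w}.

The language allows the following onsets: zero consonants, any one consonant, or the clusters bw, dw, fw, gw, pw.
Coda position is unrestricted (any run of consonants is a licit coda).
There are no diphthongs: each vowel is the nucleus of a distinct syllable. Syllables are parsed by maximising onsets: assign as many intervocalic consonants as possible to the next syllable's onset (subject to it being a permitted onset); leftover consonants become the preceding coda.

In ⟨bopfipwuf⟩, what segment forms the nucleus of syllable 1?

o

The vowels are o, i, u — 3 nuclei, so 3 syllables.
The first nucleus (vowel 1 from the left) is /o/.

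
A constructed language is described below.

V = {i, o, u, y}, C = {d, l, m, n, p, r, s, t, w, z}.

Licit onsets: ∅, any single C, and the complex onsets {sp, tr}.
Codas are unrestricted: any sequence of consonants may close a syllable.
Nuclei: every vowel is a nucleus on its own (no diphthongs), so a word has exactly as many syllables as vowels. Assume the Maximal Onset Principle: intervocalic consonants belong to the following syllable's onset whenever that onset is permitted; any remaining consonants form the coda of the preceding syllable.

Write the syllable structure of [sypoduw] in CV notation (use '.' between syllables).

CV.CV.CVC

Nuclei (vowels): y, o, u → 3 syllables.
V1 /y/ – V2 /o/: just /p/ — single C goes to the following onset.
V2 /o/ – V3 /u/: /d/ is a single consonant, so it becomes the next onset.
Result: sy.po.duw.
Mapping each syllable to C/V: /sy/ → CV, /po/ → CV, /duw/ → CVC.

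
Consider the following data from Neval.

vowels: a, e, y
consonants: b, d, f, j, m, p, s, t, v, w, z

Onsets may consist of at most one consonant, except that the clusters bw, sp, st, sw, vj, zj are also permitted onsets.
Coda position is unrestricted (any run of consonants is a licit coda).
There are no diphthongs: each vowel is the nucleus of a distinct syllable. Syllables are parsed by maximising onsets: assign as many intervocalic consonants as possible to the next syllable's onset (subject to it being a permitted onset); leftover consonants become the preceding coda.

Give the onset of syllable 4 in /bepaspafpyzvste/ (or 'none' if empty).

Nuclei (vowels): e, a, a, y, e → 5 syllables.
Between /e/ (V1) and /a/ (V2): /p/ is a single consonant, so it becomes the next onset.
Between /a/ (V2) and /a/ (V3): /sp/ is a licit onset in full, so it all attaches to the next syllable.
Between /a/ (V3) and /y/ (V4): /fp/; trying suffixes from longest down, /p/ is the first permitted one, so coda /f/ | onset /p/.
Between /y/ (V4) and /e/ (V5): cluster /zvst/ — the longest permitted-onset suffix is /st/; onset = /st/, preceding coda = /zv/.
Result: be.pa.spaf.pyzv.ste.
Syllable 4 is /pyzv/: onset /p/, nucleus /y/, coda /zv/.

p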